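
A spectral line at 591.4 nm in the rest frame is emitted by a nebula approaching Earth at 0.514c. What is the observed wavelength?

Relativistic Doppler for wavelength: λ' = λ₀ · √((1 − β)/(1 + β)).
λ' = 591.4 × √(0.4860/1.5140) = 591.4 × 0.56657 ≈ 335.1 nm.

335.1 nm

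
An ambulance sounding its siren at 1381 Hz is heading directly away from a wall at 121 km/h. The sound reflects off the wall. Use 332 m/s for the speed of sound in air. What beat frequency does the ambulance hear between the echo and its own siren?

254 Hz

121 km/h = 33.61 m/s.
The wall receives the sound from a moving source: f₁ = f₀ · v/(v + v_e) = 1381 × 332/365.61 ≈ 1254 Hz.
On the return leg the ambulance is a moving observer: f₂ = f₁ · (v − v_e)/v = 1254 × 298.39/332 ≈ 1127 Hz.
Beat against the emitted tone: |f₂ − f₀| = 2v_e·f₀/(v + v_e) = 2 × 33.61 × 1381/365.61 ≈ 254 Hz.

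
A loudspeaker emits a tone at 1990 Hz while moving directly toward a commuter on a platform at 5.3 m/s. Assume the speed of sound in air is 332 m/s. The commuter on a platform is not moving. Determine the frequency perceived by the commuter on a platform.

With the source moving toward a stationary observer, f' = f · v/(v − v_s).
f' = 1990 × 332/(332 − 5.3) = 1990 × 332/326.7 ≈ 2022 Hz.

2022 Hz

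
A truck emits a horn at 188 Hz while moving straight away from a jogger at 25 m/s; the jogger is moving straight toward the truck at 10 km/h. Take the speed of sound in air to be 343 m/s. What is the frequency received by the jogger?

177 Hz

10 km/h = 2.778 m/s.
With source receding and observer approaching, f' = f · (v + v_o)/(v + v_s).
f' = 188 × (343 + 2.778)/(343 + 25) = 188 × 345.78/368 ≈ 177 Hz.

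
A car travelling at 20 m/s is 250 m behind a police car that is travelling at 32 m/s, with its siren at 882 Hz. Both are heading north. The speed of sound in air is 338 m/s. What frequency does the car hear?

853 Hz

The car is behind, so the police car is moving away from it while the car is moving toward the police car.
General Doppler shift: f' = f · (v + v_o)/(v + v_s).
f' = 882 × (338 + 20)/(338 + 32) = 882 × 358/370 ≈ 853 Hz.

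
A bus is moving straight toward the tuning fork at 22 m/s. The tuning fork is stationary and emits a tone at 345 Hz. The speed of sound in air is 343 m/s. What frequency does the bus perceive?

367 Hz

Only the observer moves, toward the source, so f' = f · (v + v_o)/v.
f' = 345 × (343 + 22)/343 = 345 × 365/343 ≈ 367 Hz.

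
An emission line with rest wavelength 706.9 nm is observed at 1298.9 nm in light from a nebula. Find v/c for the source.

0.543c

λ'/λ₀ = 1.8375 > 1 (redshift), so the source is receding.
λ'/λ₀ = √((1 + β)/(1 − β)) for a receding source ⇒ β = (r² − 1)/(r² + 1) with r = λ'/λ₀.
β = (3.3763 − 1)/(3.3763 + 1) ≈ 0.543.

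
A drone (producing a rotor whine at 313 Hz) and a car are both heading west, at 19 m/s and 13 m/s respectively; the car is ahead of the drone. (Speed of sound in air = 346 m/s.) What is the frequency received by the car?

319 Hz

The car is ahead, so the drone is moving toward it while the car is moving away from the drone.
With source approaching and observer receding, f' = f · (v − v_o)/(v − v_s).
f' = 313 × (346 − 13)/(346 − 19) = 313 × 333/327 ≈ 319 Hz.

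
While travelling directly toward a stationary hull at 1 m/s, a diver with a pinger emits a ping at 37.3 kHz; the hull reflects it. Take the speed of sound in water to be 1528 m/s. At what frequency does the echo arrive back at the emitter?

37.3 kHz

The hull receives the sound from a moving source: f₁ = f₀ · v/(v − v_e) = 37.3 × 1528/1527 ≈ 37.3 kHz.
On the return leg the diver with a pinger is a moving observer: f₂ = f₁ · (v + v_e)/v = 37.3 × 1529/1528 ≈ 37.3 kHz.
Equivalently f₂ = f₀ · (v + v_e)/(v − v_e).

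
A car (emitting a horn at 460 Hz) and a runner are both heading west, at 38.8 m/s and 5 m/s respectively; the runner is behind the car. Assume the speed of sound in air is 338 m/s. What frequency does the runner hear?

419 Hz

The runner is behind, so the car is moving away from it while the runner is moving toward the car.
General Doppler shift: f' = f · (v + v_o)/(v + v_s).
f' = 460 × (338 + 5)/(338 + 38.8) = 460 × 343/376.8 ≈ 419 Hz.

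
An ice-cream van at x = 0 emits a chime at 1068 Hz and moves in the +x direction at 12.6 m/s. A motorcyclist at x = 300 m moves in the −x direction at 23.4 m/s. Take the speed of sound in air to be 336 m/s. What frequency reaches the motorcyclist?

1187 Hz

The observer lies on the +x side, so the source is heading toward the observer and the observer is heading toward the source.
With source approaching and observer approaching, f' = f · (v + v_o)/(v − v_s).
f' = 1068 × (336 + 23.4)/(336 − 12.6) = 1068 × 359.4/323.4 ≈ 1187 Hz.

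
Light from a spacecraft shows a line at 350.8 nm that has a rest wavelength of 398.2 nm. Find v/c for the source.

λ'/λ₀ = 0.8810 < 1 (blueshift), so the source is approaching.
λ'/λ₀ = √((1 − β)/(1 + β)) for an approaching source ⇒ β = (1 − r²)/(1 + r²) with r = λ'/λ₀.
β = (1 − 0.7761)/(1 + 0.7761) ≈ 0.126.

0.126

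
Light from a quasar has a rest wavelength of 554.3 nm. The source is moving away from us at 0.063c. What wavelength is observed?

590.4 nm

Relativistic Doppler for wavelength: λ' = λ₀ · √((1 + β)/(1 − β)).
λ' = 554.3 × √(1.0630/0.9370) = 554.3 × 1.06512 ≈ 590.4 nm.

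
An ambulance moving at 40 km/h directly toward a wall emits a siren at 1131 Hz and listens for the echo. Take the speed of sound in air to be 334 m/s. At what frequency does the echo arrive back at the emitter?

40 km/h = 11.11 m/s.
The wall receives the sound from a moving source: f₁ = f₀ · v/(v − v_e) = 1131 × 334/322.89 ≈ 1170 Hz.
On the return leg the ambulance is a moving observer: f₂ = f₁ · (v + v_e)/v = 1170 × 345.11/334 ≈ 1209 Hz.
Equivalently f₂ = f₀ · (v + v_e)/(v − v_e).

1209 Hz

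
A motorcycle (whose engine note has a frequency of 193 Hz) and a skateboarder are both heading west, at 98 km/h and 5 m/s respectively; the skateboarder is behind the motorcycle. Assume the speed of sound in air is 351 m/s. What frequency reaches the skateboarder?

182 Hz

98 km/h = 27.22 m/s.
The skateboarder is behind, so the motorcycle is moving away from it while the skateboarder is moving toward the motorcycle.
General Doppler shift: f' = f · (v + v_o)/(v + v_s).
f' = 193 × (351 + 5)/(351 + 27.22) = 193 × 356/378.22 ≈ 182 Hz.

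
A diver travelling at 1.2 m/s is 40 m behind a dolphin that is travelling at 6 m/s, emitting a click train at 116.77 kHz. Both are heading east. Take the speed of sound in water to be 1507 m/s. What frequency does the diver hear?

116.4 kHz

The diver is behind, so the dolphin is moving away from it while the diver is moving toward the dolphin.
With source receding and observer approaching, f' = f · (v + v_o)/(v + v_s).
f' = 116.77 × (1507 + 1.2)/(1507 + 6) = 116.77 × 1508.2/1513 ≈ 116.4 kHz.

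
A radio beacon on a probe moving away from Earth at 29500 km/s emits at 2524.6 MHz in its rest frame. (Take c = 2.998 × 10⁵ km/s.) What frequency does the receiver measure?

β = v/c = 29500/299800 = 0.0984.
Relativistic Doppler for frequency: f' = f₀ · √((1 − β)/(1 + β)).
f' = 2524.6 × √(0.9016/1.0984) = 2524.6 × 0.90600 ≈ 2287.3 MHz.

2287.3 MHz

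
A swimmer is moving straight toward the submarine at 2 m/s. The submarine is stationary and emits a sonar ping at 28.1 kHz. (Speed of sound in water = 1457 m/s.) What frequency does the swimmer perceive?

28.1 kHz

Only the observer moves, toward the source, so f' = f · (v + v_o)/v.
f' = 28.1 × (1457 + 2)/1457 = 28.1 × 1459/1457 ≈ 28.1 kHz.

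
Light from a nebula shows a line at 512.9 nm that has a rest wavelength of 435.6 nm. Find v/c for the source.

0.162

λ'/λ₀ = 1.1775 > 1 (redshift), so the source is receding.
λ'/λ₀ = √((1 + β)/(1 − β)) for a receding source ⇒ β = (r² − 1)/(r² + 1) with r = λ'/λ₀.
β = (1.3864 − 1)/(1.3864 + 1) ≈ 0.162.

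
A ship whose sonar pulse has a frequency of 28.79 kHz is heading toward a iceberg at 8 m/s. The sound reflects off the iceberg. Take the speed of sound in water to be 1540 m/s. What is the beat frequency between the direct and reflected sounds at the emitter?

301 Hz

The iceberg receives the sound from a moving source: f₁ = f₀ · v/(v − v_e) = 28.79 × 1540/1532 ≈ 28.940 kHz.
On the return leg the ship is a moving observer: f₂ = f₁ · (v + v_e)/v = 28.940 × 1548/1540 ≈ 29.091 kHz.
Beat against the emitted tone (with f₀ = 28790 Hz): |f₂ − f₀| = 2v_e·f₀/(v − v_e) = 2 × 8 × 28790/1532 ≈ 301 Hz.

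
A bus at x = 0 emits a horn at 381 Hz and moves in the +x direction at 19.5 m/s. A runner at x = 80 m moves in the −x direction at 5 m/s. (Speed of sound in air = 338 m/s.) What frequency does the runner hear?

The observer lies on the +x side, so the source is heading toward the observer and the observer is heading toward the source.
General Doppler shift: f' = f · (v + v_o)/(v − v_s).
f' = 381 × (338 + 5)/(338 − 19.5) = 381 × 343/318.5 ≈ 410 Hz.

410 Hz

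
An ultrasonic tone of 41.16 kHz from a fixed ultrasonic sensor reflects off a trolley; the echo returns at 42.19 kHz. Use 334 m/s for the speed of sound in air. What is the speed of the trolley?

4.1 m/s

Double Doppler shift off a moving reflector: f₂ = f₀ · (v + u)/(v − u) (u > 0 toward emitter).
Rearranging, u = v · (f₂ − f₀)/(f₂ + f₀) = 334 × 1.03/83.35 ≈ 4.1 m/s.
So the trolley is moving at 4.1 m/s toward the emitter.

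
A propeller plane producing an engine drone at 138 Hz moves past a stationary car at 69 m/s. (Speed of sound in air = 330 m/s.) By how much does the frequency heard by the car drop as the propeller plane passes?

60.3 Hz

Approaching: f₁ = f · v/(v − v_s) = 138 × 330/261 ≈ 174.5 Hz.
Receding: f₂ = f · v/(v + v_s) = 138 × 330/399 ≈ 114.1 Hz.
Drop: f₁ − f₂ = 2f·v·v_s/(v² − v_s²) = 2 × 138 × 330 × 69/(330² − 69²) ≈ 60.3 Hz.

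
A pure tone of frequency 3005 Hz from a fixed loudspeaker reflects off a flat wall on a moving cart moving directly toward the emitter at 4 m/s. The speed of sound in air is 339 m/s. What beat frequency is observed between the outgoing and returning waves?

At the flat wall on a moving cart (a moving observer), f₁ = f₀ · (v + u)/v = 3005 × 343/339 ≈ 3040.5 Hz.
On reflection it acts as a source moving toward the stationary detector: f₂ = f₁ · v/(v − u) = 3040.5 × 339/335 ≈ 3076.8 Hz.
Beat frequency: |f₂ − f₀| = 2u·f₀/(v − u) = 2 × 4 × 3005/335 ≈ 72 Hz.

72 Hz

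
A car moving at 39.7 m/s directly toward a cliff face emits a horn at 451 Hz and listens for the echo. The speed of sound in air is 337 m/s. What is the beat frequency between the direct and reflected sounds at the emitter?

120 Hz

The cliff face receives the sound from a moving source: f₁ = f₀ · v/(v − v_e) = 451 × 337/297.3 ≈ 511.2 Hz.
On the return leg the car is a moving observer: f₂ = f₁ · (v + v_e)/v = 511.2 × 376.7/337 ≈ 571.4 Hz.
Beat against the emitted tone: |f₂ − f₀| = 2v_e·f₀/(v − v_e) = 2 × 39.7 × 451/297.3 ≈ 120 Hz.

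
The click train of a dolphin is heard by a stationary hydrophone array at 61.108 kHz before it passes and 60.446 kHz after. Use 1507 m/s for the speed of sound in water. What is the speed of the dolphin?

f₁/f₂ = (v + v_s)/(v − v_s), so v_s = v · (f₁ − f₂)/(f₁ + f₂).
v_s = 1507 × (61.108 − 60.446)/(61.108 + 60.446) = 1507 × 0.662/121.554 ≈ 8.2 m/s.

8.2 m/s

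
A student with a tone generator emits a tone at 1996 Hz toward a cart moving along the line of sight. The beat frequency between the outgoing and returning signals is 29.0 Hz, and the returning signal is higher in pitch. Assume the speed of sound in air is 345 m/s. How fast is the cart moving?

2.49 m/s

Double Doppler shift off a moving reflector: f₂ = f₀ · (v + u)/(v − u) (u > 0 toward emitter).
Returning signal is higher, so f₂ = f₀ + Δf = 1996 + 29 = 2025 Hz.
Rearranging, u = v · (f₂ − f₀)/(f₂ + f₀) = 345 × 29/4021 ≈ 2.49 m/s.
So the cart is moving at 2.49 m/s toward the emitter.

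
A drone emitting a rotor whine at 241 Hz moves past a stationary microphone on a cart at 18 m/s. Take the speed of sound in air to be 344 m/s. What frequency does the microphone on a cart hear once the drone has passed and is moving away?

229 Hz

Receding: f₂ = f · v/(v + v_s) = 241 × 344/362 ≈ 229 Hz.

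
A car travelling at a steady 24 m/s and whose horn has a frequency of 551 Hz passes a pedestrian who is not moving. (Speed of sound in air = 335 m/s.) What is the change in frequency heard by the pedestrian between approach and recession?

79.4 Hz

Approaching: f₁ = f · v/(v − v_s) = 551 × 335/311 ≈ 593.5 Hz.
Receding: f₂ = f · v/(v + v_s) = 551 × 335/359 ≈ 514.2 Hz.
Drop: f₁ − f₂ = 2f·v·v_s/(v² − v_s²) = 2 × 551 × 335 × 24/(335² − 24²) ≈ 79.4 Hz.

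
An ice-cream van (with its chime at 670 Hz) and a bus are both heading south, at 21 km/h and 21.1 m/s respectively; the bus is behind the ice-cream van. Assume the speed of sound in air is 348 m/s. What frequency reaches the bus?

21 km/h = 5.833 m/s.
The bus is behind, so the ice-cream van is moving away from it while the bus is moving toward the ice-cream van.
Both move, so f' = f · (v + v_o)/(v + v_s).
f' = 670 × (348 + 21.1)/(348 + 5.833) = 670 × 369.1/353.83 ≈ 699 Hz.

699 Hz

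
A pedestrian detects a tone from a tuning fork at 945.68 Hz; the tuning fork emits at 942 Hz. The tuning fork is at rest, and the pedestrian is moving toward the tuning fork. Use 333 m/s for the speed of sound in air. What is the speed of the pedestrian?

f' = f · (v + v_o)/v ⇒ v_o = v · |f'/f − 1|.
v_o = 333 × |945.68/942 − 1| = 333 × 0.003907 ≈ 1.30 m/s.

1.30 m/s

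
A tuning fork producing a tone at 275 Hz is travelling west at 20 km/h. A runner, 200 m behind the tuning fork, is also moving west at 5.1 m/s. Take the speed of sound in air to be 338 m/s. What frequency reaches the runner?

20 km/h = 5.556 m/s.
The runner is behind, so the tuning fork is moving away from it while the runner is moving toward the tuning fork.
With source receding and observer approaching, f' = f · (v + v_o)/(v + v_s).
f' = 275 × (338 + 5.1)/(338 + 5.556) = 275 × 343.1/343.56 ≈ 275 Hz.

275 Hz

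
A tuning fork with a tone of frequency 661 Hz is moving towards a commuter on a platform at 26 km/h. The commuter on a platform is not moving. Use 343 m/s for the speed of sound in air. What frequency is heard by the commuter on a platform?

675 Hz

26 km/h = 7.222 m/s.
With the source moving toward a stationary observer, f' = f · v/(v − v_s).
f' = 661 × 343/(343 − 7.222) = 661 × 343/335.8 ≈ 675 Hz.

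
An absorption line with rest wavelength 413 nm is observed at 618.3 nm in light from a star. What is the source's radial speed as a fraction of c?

0.383c

λ'/λ₀ = 1.4971 > 1 (redshift), so the source is receding.
λ'/λ₀ = √((1 + β)/(1 − β)) for a receding source ⇒ β = (r² − 1)/(r² + 1) with r = λ'/λ₀.
β = (2.2413 − 1)/(2.2413 + 1) ≈ 0.383.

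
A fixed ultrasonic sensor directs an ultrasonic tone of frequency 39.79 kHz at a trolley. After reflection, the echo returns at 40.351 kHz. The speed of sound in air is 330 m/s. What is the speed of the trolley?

Double Doppler shift off a moving reflector: f₂ = f₀ · (v + u)/(v − u) (u > 0 toward emitter).
Rearranging, u = v · (f₂ − f₀)/(f₂ + f₀) = 330 × 0.561/80.141 ≈ 2.31 m/s.
So the trolley is moving at 2.31 m/s toward the emitter.

2.31 m/s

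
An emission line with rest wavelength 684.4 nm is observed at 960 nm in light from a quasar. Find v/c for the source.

0.326c

λ'/λ₀ = 1.4027 > 1 (redshift), so the source is receding.
λ'/λ₀ = √((1 + β)/(1 − β)) for a receding source ⇒ β = (r² − 1)/(r² + 1) with r = λ'/λ₀.
β = (1.9675 − 1)/(1.9675 + 1) ≈ 0.326.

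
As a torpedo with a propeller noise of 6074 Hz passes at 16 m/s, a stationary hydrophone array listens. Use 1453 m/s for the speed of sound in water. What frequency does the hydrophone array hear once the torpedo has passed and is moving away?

Receding: f₂ = f · v/(v + v_s) = 6074 × 1453/1469 ≈ 6008 Hz.

6008 Hz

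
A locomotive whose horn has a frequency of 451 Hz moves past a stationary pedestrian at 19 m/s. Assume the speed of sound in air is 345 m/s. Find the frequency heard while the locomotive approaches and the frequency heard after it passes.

477 Hz approaching; 427 Hz receding

Approaching: f₁ = f · v/(v − v_s) = 451 × 345/326 ≈ 477 Hz.
Receding: f₂ = f · v/(v + v_s) = 451 × 345/364 ≈ 427 Hz.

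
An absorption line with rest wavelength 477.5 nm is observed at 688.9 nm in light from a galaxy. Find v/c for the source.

0.351c

λ'/λ₀ = 1.4427 > 1 (redshift), so the source is receding.
λ'/λ₀ = √((1 + β)/(1 − β)) for a receding source ⇒ β = (r² − 1)/(r² + 1) with r = λ'/λ₀.
β = (2.0814 − 1)/(2.0814 + 1) ≈ 0.351.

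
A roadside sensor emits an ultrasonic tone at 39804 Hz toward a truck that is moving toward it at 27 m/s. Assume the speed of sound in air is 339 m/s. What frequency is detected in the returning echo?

The truck first receives the wave as a moving observer: f₁ = f₀ · (v + u)/v = 39804 × (339 + 27)/339 ≈ 42974 Hz.
On reflection it acts as a source moving toward the stationary detector: f₂ = f₁ · v/(v − u) = 42974 × 339/312 ≈ 46693 Hz.
Equivalently f₂ = f₀ · (v + u)/(v − u).

46693 Hz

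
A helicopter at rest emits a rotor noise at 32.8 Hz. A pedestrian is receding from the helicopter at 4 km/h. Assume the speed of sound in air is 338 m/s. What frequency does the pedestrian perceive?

32.7 Hz

4 km/h = 1.111 m/s.
Only the observer moves, away from the source, so f' = f · (v − v_o)/v.
f' = 32.8 × (338 − 1.111)/338 = 32.8 × 336.89/338 ≈ 32.7 Hz.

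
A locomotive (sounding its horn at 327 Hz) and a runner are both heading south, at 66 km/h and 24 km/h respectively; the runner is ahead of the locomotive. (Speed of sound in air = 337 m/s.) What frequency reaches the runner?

339 Hz

66 km/h = 18.33 m/s; 24 km/h = 6.667 m/s.
The runner is ahead, so the locomotive is moving toward it while the runner is moving away from the locomotive.
Both move, so f' = f · (v − v_o)/(v − v_s).
f' = 327 × (337 − 6.667)/(337 − 18.33) = 327 × 330.33/318.67 ≈ 339 Hz.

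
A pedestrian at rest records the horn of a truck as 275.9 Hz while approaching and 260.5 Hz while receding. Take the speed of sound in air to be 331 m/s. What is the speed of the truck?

9.5 m/s

f₁/f₂ = (v + v_s)/(v − v_s), so v_s = v · (f₁ − f₂)/(f₁ + f₂).
v_s = 331 × (275.9 − 260.5)/(275.9 + 260.5) = 331 × 15.4/536.4 ≈ 9.5 m/s.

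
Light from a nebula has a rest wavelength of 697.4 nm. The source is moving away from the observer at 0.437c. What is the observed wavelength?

Relativistic Doppler for wavelength: λ' = λ₀ · √((1 + β)/(1 − β)).
λ' = 697.4 × √(1.4370/0.5630) = 697.4 × 1.59762 ≈ 1114.2 nm.

1114.2 nm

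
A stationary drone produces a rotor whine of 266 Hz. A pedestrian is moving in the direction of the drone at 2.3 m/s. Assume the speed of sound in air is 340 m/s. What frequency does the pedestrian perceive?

Only the observer moves, toward the source, so f' = f · (v + v_o)/v.
f' = 266 × (340 + 2.3)/340 = 266 × 342.3/340 ≈ 268 Hz.

268 Hz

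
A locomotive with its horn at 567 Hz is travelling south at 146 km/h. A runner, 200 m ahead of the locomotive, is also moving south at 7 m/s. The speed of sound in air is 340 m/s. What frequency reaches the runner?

631 Hz

146 km/h = 40.56 m/s.
The runner is ahead, so the locomotive is moving toward it while the runner is moving away from the locomotive.
Both move, so f' = f · (v − v_o)/(v − v_s).
f' = 567 × (340 − 7)/(340 − 40.56) = 567 × 333/299.44 ≈ 631 Hz.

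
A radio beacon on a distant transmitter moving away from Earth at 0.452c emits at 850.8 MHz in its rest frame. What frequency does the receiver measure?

Relativistic Doppler for frequency: f' = f₀ · √((1 − β)/(1 + β)).
f' = 850.8 × √(0.5480/1.4520) = 850.8 × 0.61434 ≈ 522.7 MHz.

522.7 MHz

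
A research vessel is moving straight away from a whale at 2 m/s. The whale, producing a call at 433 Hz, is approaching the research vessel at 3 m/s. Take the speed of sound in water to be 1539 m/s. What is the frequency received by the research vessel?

433 Hz

General Doppler shift: f' = f · (v − v_o)/(v − v_s).
f' = 433 × (1539 − 2)/(1539 − 3) = 433 × 1537/1536 ≈ 433 Hz.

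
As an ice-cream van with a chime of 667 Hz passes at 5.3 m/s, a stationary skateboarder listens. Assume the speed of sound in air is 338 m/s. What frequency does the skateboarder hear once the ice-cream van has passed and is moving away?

Receding: f₂ = f · v/(v + v_s) = 667 × 338/343.3 ≈ 657 Hz.

657 Hz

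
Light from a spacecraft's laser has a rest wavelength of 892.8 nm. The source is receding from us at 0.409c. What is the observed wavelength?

Relativistic Doppler for wavelength: λ' = λ₀ · √((1 + β)/(1 − β)).
λ' = 892.8 × √(1.4090/0.5910) = 892.8 × 1.54405 ≈ 1378.5 nm.

1378.5 nm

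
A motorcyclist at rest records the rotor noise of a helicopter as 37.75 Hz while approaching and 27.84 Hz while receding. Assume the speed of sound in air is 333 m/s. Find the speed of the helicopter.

50 m/s

f₁/f₂ = (v + v_s)/(v − v_s), so v_s = v · (f₁ − f₂)/(f₁ + f₂).
v_s = 333 × (37.75 − 27.84)/(37.75 + 27.84) = 333 × 9.91/65.59 ≈ 50 m/s.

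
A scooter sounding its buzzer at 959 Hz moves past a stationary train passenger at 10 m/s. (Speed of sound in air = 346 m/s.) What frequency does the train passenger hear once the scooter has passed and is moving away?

932 Hz

Receding: f₂ = f · v/(v + v_s) = 959 × 346/356 ≈ 932 Hz.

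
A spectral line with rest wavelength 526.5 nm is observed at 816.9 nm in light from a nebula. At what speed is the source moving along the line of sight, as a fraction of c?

0.413

λ'/λ₀ = 1.5516 > 1 (redshift), so the source is receding.
λ'/λ₀ = √((1 + β)/(1 − β)) for a receding source ⇒ β = (r² − 1)/(r² + 1) with r = λ'/λ₀.
β = (2.4074 − 1)/(2.4074 + 1) ≈ 0.413.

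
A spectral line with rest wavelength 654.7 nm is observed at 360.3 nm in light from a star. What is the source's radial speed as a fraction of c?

0.535

λ'/λ₀ = 0.5503 < 1 (blueshift), so the source is approaching.
λ'/λ₀ = √((1 − β)/(1 + β)) for an approaching source ⇒ β = (1 − r²)/(1 + r²) with r = λ'/λ₀.
β = (1 − 0.3029)/(1 + 0.3029) ≈ 0.535.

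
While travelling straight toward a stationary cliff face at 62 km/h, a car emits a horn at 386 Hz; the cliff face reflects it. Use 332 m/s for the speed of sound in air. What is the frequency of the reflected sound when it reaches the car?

428 Hz

62 km/h = 17.22 m/s.
The cliff face receives the sound from a moving source: f₁ = f₀ · v/(v − v_e) = 386 × 332/314.78 ≈ 407 Hz.
On the return leg the car is a moving observer: f₂ = f₁ · (v + v_e)/v = 407 × 349.22/332 ≈ 428 Hz.
Equivalently f₂ = f₀ · (v + v_e)/(v − v_e).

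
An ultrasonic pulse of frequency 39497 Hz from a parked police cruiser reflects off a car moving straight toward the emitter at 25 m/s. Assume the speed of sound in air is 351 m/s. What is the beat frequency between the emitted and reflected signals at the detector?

6058 Hz

The car first receives the wave as a moving observer: f₁ = f₀ · (v + u)/v = 39497 × (351 + 25)/351 ≈ 42310 Hz.
The reflection then acts as a moving source: f₂ = f₁ · v/(v − u) ≈ 45555 Hz.
Beat frequency: |f₂ − f₀| = 2u·f₀/(v − u) = 2 × 25 × 39497/326 ≈ 6058 Hz.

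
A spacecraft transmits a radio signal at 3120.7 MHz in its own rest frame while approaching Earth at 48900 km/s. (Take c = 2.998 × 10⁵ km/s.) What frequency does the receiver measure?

3679.0 MHz

β = v/c = 48900/299800 = 0.1631.
Relativistic Doppler for frequency: f' = f₀ · √((1 + β)/(1 − β)).
f' = 3120.7 × √(1.1631/0.8369) = 3120.7 × 1.17890 ≈ 3679.0 MHz.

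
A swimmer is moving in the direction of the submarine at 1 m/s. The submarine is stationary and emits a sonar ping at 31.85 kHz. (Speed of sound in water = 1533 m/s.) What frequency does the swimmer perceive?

31.9 kHz

Only the observer moves, toward the source, so f' = f · (v + v_o)/v.
f' = 31.85 × (1533 + 1)/1533 = 31.85 × 1534/1533 ≈ 31.9 kHz.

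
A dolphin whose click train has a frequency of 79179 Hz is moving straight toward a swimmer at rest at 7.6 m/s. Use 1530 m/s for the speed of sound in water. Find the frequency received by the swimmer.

Only the source moves, toward the listener, so f' = f · v/(v − v_s).
f' = 79179 × 1530/(1530 − 7.6) = 79179 × 1530/1522 ≈ 79574 Hz.

79574 Hz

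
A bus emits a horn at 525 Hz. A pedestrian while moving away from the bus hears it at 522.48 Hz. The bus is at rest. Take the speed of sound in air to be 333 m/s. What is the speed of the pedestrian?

f' = f · (v − v_o)/v ⇒ v_o = v · |f'/f − 1|.
v_o = 333 × |522.48/525 − 1| = 333 × 0.0048 ≈ 1.60 m/s.

1.60 m/s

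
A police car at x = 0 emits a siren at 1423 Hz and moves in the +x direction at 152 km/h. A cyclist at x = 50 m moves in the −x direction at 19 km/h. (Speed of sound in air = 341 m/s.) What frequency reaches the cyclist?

1649 Hz

152 km/h = 42.22 m/s; 19 km/h = 5.278 m/s.
The observer lies on the +x side, so the source is heading toward the observer and the observer is heading toward the source.
General Doppler shift: f' = f · (v + v_o)/(v − v_s).
f' = 1423 × (341 + 5.278)/(341 − 42.22) = 1423 × 346.28/298.78 ≈ 1649 Hz.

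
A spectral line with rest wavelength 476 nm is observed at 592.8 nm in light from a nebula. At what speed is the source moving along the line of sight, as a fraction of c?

0.216c

λ'/λ₀ = 1.2454 > 1 (redshift), so the source is receding.
λ'/λ₀ = √((1 + β)/(1 − β)) for a receding source ⇒ β = (r² − 1)/(r² + 1) with r = λ'/λ₀.
β = (1.5510 − 1)/(1.5510 + 1) ≈ 0.216.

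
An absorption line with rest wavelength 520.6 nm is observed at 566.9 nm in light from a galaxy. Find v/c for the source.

0.085

λ'/λ₀ = 1.0889 > 1 (redshift), so the source is receding.
λ'/λ₀ = √((1 + β)/(1 − β)) for a receding source ⇒ β = (r² − 1)/(r² + 1) with r = λ'/λ₀.
β = (1.1858 − 1)/(1.1858 + 1) ≈ 0.085.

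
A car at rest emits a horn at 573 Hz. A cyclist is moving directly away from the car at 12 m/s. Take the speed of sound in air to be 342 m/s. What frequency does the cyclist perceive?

553 Hz

Moving observer, stationary source: f' = f · (v − v_o)/v.
f' = 573 × (342 − 12)/342 = 573 × 330/342 ≈ 553 Hz.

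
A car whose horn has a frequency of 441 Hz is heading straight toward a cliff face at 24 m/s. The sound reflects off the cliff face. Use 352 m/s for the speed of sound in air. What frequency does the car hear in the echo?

506 Hz

The cliff face receives the sound from a moving source: f₁ = f₀ · v/(v − v_e) = 441 × 352/328 ≈ 473 Hz.
On the return leg the car is a moving observer: f₂ = f₁ · (v + v_e)/v = 473 × 376/352 ≈ 506 Hz.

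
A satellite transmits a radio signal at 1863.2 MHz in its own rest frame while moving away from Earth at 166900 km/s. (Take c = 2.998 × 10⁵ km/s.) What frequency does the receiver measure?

β = v/c = 166900/299800 = 0.5567.
Relativistic Doppler for frequency: f' = f₀ · √((1 − β)/(1 + β)).
f' = 1863.2 × √(0.4433/1.5567) = 1863.2 × 0.53363 ≈ 994.3 MHz.

994.3 MHz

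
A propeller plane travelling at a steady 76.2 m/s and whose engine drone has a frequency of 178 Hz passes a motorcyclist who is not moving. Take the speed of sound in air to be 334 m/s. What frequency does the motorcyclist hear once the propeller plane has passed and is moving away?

Receding: f₂ = f · v/(v + v_s) = 178 × 334/410.2 ≈ 145 Hz.

145 Hz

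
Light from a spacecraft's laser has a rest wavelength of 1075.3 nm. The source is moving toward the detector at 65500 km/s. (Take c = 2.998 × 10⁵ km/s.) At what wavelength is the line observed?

861.2 nm

β = v/c = 65500/299800 = 0.2185.
Relativistic Doppler for wavelength: λ' = λ₀ · √((1 − β)/(1 + β)).
λ' = 1075.3 × √(0.7815/1.2185) = 1075.3 × 0.80087 ≈ 861.2 nm.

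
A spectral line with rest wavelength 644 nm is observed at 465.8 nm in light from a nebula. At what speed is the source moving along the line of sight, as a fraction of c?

λ'/λ₀ = 0.7233 < 1 (blueshift), so the source is approaching.
λ'/λ₀ = √((1 − β)/(1 + β)) for an approaching source ⇒ β = (1 − r²)/(1 + r²) with r = λ'/λ₀.
β = (1 − 0.5232)/(1 + 0.5232) ≈ 0.313.

0.313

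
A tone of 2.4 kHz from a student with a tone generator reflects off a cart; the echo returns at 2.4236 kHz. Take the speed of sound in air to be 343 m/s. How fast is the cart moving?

1.68 m/s

Double Doppler shift off a moving reflector: f₂ = f₀ · (v + u)/(v − u) (u > 0 toward emitter).
Rearranging, u = v · (f₂ − f₀)/(f₂ + f₀) = 343 × 0.0236/4.8236 ≈ 1.68 m/s.
So the cart is moving at 1.68 m/s toward the emitter.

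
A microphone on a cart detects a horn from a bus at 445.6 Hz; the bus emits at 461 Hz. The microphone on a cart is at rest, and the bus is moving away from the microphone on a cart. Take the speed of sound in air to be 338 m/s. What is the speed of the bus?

11.7 m/s

f' = f · v/(v + v_s) ⇒ v_s = v · |1 − f/f'|.
v_s = 338 × |1 − 461/445.6| = 338 × 0.03456 ≈ 11.7 m/s.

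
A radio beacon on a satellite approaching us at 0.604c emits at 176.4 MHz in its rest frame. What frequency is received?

Relativistic Doppler for frequency: f' = f₀ · √((1 + β)/(1 − β)).
f' = 176.4 × √(1.6040/0.3960) = 176.4 × 2.01259 ≈ 355.0 MHz.

355.0 MHz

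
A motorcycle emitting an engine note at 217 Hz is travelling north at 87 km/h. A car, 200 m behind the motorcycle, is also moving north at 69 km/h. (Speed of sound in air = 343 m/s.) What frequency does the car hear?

214 Hz

87 km/h = 24.17 m/s; 69 km/h = 19.17 m/s.
The car is behind, so the motorcycle is moving away from it while the car is moving toward the motorcycle.
With source receding and observer approaching, f' = f · (v + v_o)/(v + v_s).
f' = 217 × (343 + 19.17)/(343 + 24.17) = 217 × 362.17/367.17 ≈ 214 Hz.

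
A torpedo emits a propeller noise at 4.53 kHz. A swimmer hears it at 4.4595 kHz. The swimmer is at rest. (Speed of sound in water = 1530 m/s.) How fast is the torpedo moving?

f' < f, so the torpedo is receding.
f' = f · v/(v + v_s) ⇒ v_s = v · |1 − f/f'|.
v_s = 1530 × |1 − 4.53/4.4595| = 1530 × 0.01581 ≈ 24.2 m/s.

24.2 m/s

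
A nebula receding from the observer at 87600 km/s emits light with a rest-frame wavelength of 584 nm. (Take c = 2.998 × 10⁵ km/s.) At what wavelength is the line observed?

β = v/c = 87600/299800 = 0.2922.
Relativistic Doppler for wavelength: λ' = λ₀ · √((1 + β)/(1 − β)).
λ' = 584 × √(1.2922/0.7078) = 584 × 1.35116 ≈ 789.1 nm.

789.1 nm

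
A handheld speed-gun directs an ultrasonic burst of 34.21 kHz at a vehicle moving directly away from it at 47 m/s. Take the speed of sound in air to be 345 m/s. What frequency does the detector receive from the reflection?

At the vehicle (a moving observer), f₁ = f₀ · (v − u)/v = 34.21 × 298/345 ≈ 29.5 kHz.
On reflection it acts as a source moving away from the stationary detector: f₂ = f₁ · v/(v + u) = 29.5 × 345/392 ≈ 26.0 kHz.
Equivalently f₂ = f₀ · (v − u)/(v + u).

26.0 kHz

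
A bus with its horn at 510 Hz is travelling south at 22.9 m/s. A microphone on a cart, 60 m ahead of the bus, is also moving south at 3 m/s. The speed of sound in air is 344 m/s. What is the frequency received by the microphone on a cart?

The microphone on a cart is ahead, so the bus is moving toward it while the microphone on a cart is moving away from the bus.
General Doppler shift: f' = f · (v − v_o)/(v − v_s).
f' = 510 × (344 − 3)/(344 − 22.9) = 510 × 341/321.1 ≈ 542 Hz.

542 Hz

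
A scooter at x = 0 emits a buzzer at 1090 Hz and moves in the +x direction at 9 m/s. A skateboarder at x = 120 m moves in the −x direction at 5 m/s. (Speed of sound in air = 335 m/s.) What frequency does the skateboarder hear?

1137 Hz

The observer lies on the +x side, so the source is heading toward the observer and the observer is heading toward the source.
With source approaching and observer approaching, f' = f · (v + v_o)/(v − v_s).
f' = 1090 × (335 + 5)/(335 − 9) = 1090 × 340/326 ≈ 1137 Hz.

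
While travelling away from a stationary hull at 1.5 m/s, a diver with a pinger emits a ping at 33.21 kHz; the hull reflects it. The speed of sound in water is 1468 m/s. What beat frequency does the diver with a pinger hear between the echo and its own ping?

The hull receives the sound from a moving source: f₁ = f₀ · v/(v + v_e) = 33.21 × 1468/1469.5 ≈ 33.1761 kHz.
On the return leg the diver with a pinger is a moving observer: f₂ = f₁ · (v − v_e)/v = 33.1761 × 1466.5/1468 ≈ 33.1422 kHz.
Equivalently f₂ = f₀ · (v − v_e)/(v + v_e).
Beat against the emitted tone (with f₀ = 33210 Hz): |f₂ − f₀| = 2v_e·f₀/(v + v_e) = 2 × 1.5 × 33210/1469.5 ≈ 68 Hz.

68 Hz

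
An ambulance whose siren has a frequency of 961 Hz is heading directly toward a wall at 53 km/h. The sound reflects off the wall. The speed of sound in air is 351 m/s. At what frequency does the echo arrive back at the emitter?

53 km/h = 14.72 m/s.
The wall receives the sound from a moving source: f₁ = f₀ · v/(v − v_e) = 961 × 351/336.28 ≈ 1003 Hz.
On the return leg the ambulance is a moving observer: f₂ = f₁ · (v + v_e)/v = 1003 × 365.72/351 ≈ 1045 Hz.
Equivalently f₂ = f₀ · (v + v_e)/(v − v_e).

1045 Hz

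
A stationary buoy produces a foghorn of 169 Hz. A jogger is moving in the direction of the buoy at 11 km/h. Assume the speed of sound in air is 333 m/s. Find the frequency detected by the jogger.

11 km/h = 3.056 m/s.
Moving observer, stationary source: f' = f · (v + v_o)/v.
f' = 169 × (333 + 3.056)/333 = 169 × 336.06/333 ≈ 171 Hz.

171 Hz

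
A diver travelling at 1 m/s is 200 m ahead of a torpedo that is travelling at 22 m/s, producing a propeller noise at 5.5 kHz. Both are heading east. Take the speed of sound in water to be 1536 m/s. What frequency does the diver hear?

The diver is ahead, so the torpedo is moving toward it while the diver is moving away from the torpedo.
General Doppler shift: f' = f · (v − v_o)/(v − v_s).
f' = 5.5 × (1536 − 1)/(1536 − 22) = 5.5 × 1535/1514 ≈ 5.58 kHz.

5.58 kHz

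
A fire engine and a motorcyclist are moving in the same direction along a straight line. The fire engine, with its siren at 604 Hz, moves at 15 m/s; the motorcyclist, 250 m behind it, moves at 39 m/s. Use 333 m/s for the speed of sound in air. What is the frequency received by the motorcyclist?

646 Hz

The motorcyclist is behind, so the fire engine is moving away from it while the motorcyclist is moving toward the fire engine.
With source receding and observer approaching, f' = f · (v + v_o)/(v + v_s).
f' = 604 × (333 + 39)/(333 + 15) = 604 × 372/348 ≈ 646 Hz.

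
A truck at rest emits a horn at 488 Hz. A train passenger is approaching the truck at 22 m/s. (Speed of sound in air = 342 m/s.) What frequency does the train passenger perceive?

Only the observer moves, toward the source, so f' = f · (v + v_o)/v.
f' = 488 × (342 + 22)/342 = 488 × 364/342 ≈ 519 Hz.

519 Hz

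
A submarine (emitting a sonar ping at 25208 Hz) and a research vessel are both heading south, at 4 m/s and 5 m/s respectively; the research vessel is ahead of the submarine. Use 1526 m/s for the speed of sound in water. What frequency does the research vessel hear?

The research vessel is ahead, so the submarine is moving toward it while the research vessel is moving away from the submarine.
With source approaching and observer receding, f' = f · (v − v_o)/(v − v_s).
f' = 25208 × (1526 − 5)/(1526 − 4) = 25208 × 1521/1522 ≈ 25191 Hz.

25191 Hz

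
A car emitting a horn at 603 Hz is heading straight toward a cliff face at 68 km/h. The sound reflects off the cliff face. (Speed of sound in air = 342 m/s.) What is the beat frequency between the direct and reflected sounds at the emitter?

68 km/h = 18.89 m/s.
The cliff face receives the sound from a moving source: f₁ = f₀ · v/(v − v_e) = 603 × 342/323.11 ≈ 638.3 Hz.
On the return leg the car is a moving observer: f₂ = f₁ · (v + v_e)/v = 638.3 × 360.89/342 ≈ 673.5 Hz.
Equivalently f₂ = f₀ · (v + v_e)/(v − v_e).
Beat against the emitted tone: |f₂ − f₀| = 2v_e·f₀/(v − v_e) = 2 × 18.89 × 603/323.11 ≈ 71 Hz.

71 Hz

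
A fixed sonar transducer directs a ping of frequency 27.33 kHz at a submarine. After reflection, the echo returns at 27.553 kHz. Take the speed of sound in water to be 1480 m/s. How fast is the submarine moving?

Double Doppler shift off a moving reflector: f₂ = f₀ · (v + u)/(v − u) (u > 0 toward emitter).
Rearranging, u = v · (f₂ − f₀)/(f₂ + f₀) = 1480 × 0.223/54.883 ≈ 6.0 m/s.
So the submarine is moving at 6.0 m/s toward the emitter.

6.0 m/s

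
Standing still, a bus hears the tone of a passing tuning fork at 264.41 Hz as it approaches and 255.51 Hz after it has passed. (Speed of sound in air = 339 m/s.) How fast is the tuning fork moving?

f₁/f₂ = (v + v_s)/(v − v_s), so v_s = v · (f₁ − f₂)/(f₁ + f₂).
v_s = 339 × (264.41 − 255.51)/(264.41 + 255.51) = 339 × 8.90/519.92 ≈ 5.8 m/s.

5.8 m/s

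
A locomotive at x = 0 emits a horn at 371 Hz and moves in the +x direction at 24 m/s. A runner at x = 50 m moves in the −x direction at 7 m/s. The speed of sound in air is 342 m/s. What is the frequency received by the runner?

407 Hz

The observer lies on the +x side, so the source is heading toward the observer and the observer is heading toward the source.
With source approaching and observer approaching, f' = f · (v + v_o)/(v − v_s).
f' = 371 × (342 + 7)/(342 − 24) = 371 × 349/318 ≈ 407 Hz.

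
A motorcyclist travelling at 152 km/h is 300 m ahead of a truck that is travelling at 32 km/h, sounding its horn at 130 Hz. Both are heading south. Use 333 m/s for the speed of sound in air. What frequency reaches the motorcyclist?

117 Hz

32 km/h = 8.889 m/s; 152 km/h = 42.22 m/s.
The motorcyclist is ahead, so the truck is moving toward it while the motorcyclist is moving away from the truck.
Both move, so f' = f · (v − v_o)/(v − v_s).
f' = 130 × (333 − 42.22)/(333 − 8.889) = 130 × 290.78/324.11 ≈ 117 Hz.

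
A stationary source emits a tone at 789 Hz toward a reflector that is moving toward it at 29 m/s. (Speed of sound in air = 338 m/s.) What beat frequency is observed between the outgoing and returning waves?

148 Hz

At the reflector (a moving observer), f₁ = f₀ · (v + u)/v = 789 × 367/338 ≈ 856.7 Hz.
On reflection it acts as a source moving toward the stationary detector: f₂ = f₁ · v/(v − u) = 856.7 × 338/309 ≈ 937.1 Hz.
Equivalently f₂ = f₀ · (v + u)/(v − u).
Beat frequency: |f₂ − f₀| = 2u·f₀/(v − u) = 2 × 29 × 789/309 ≈ 148 Hz.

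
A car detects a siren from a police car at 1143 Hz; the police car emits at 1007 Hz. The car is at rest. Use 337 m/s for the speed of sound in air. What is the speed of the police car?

f' > f, so the police car is approaching.
f' = f · v/(v − v_s) ⇒ v_s = v · |1 − f/f'|.
v_s = 337 × |1 − 1007/1143| = 337 × 0.119 ≈ 40 m/s.

40 m/s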